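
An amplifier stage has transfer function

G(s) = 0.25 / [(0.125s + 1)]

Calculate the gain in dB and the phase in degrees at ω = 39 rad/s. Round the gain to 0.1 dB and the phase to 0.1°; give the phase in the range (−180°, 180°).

At ω = 39 rad/s:
pole (1 + j39·0.125) = 1 + j4.875 → |·| ≈ 4.9765, ∠ ≈ 78.41°
|G| = 0.25 · 1 / (4.9765) ≈ 0.050236
Gain = 20 log₁₀(0.050236) ≈ -25.98 dB
∠G = (0°) − (78.41°) = -78.41°

-26.0 dB, -78.4°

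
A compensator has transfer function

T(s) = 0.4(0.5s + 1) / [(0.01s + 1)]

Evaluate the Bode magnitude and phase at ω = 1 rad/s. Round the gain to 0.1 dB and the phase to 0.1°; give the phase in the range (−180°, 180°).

At ω = 1 rad/s:
zero (1 + j1·0.5) = 1 + j0.5 → |·| ≈ 1.118, ∠ ≈ 26.57°
pole (1 + j1·0.01) = 1 + j0.01 → |·| ≈ 1, ∠ ≈ 0.57°
|T| = 0.4 · 1.118 / (1) ≈ 0.4472
Gain = 20 log₁₀(0.4472) ≈ -6.99 dB
∠T = (26.57°) − (0.57°) = 26.00°

-7.0 dB, 26.0°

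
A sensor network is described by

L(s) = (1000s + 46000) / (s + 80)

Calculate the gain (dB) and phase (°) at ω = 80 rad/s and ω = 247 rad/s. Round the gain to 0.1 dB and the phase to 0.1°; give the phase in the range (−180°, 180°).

ω = 80: 58.2 dB, 15.1°; ω = 247: 59.7 dB, 7.4°

Substitute s = j80:
Numerator: 1000(j80) + 46000 = 46000 + j80000
Denominator: (j80) + 80 = 80 + j80
|N| = √(46000² + 80000²) ≈ 92282, ∠N ≈ 60.10°
|D| = √(80² + 80²) ≈ 113.14, ∠D ≈ 45.00°
|L| = 92282 / 113.14 ≈ 815.64
Gain = 20 log₁₀(815.64) ≈ 58.23 dB
∠L = 60.10° − 45.00° = 15.10°

Substitute s = j247:
Numerator: 1000(j247) + 46000 = 46000 + j247000
Denominator: (j247) + 80 = 80 + j247
|N| = √(46000² + 247000²) ≈ 2.5125e+05, ∠N ≈ 79.45°
|D| = √(80² + 247²) ≈ 259.63, ∠D ≈ 72.05°
|L| = 2.5125e+05 / 259.63 ≈ 967.72
Gain = 20 log₁₀(967.72) ≈ 59.71 dB
∠L = 79.45° − 72.05° = 7.40°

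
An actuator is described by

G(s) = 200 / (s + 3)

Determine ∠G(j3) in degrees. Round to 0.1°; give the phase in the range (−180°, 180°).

-45.0°

Substitute s = j3:
Numerator: 200 = 200 + j0
Denominator: (j3) + 3 = 3 + j3
|N| = √(200² + 0²) ≈ 200, ∠N ≈ 0.00°
|D| = √(3² + 3²) ≈ 4.2426, ∠D ≈ 45.00°
∠G = 0.00° − 45.00° = -45.00°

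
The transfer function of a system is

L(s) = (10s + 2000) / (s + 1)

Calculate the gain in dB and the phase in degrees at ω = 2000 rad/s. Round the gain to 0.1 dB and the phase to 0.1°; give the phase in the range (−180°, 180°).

20.0 dB, -5.7°

Substitute s = j2000:
Numerator: 10(j2000) + 2000 = 2000 + j20000
Denominator: (j2000) + 1 = 1 + j2000
|N| = √(2000² + 20000²) ≈ 20100, ∠N ≈ 84.29°
|D| = √(1² + 2000²) ≈ 2000, ∠D ≈ 89.97°
|L| = 20100 / 2000 ≈ 10.05
Gain = 20 log₁₀(10.05) ≈ 20.04 dB
∠L = 84.29° − 89.97° = -5.68°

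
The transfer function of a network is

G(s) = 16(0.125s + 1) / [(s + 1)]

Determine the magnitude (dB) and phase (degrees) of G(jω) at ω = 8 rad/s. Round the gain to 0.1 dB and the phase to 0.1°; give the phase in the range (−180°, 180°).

9.0 dB, -37.9°

At ω = 8 rad/s:
zero (1 + j8·0.125) = 1 + j1 → |·| ≈ 1.4142, ∠ ≈ 45.00°
pole (1 + j8·1) = 1 + j8 → |·| ≈ 8.0623, ∠ ≈ 82.87°
|G| = 16 · 1.4142 / (8.0623) ≈ 2.8065
Gain = 20 log₁₀(2.8065) ≈ 8.96 dB
∠G = (45.00°) − (82.87°) = -37.87°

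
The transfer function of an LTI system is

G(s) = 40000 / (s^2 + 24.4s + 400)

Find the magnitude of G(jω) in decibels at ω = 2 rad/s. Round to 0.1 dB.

40.0 dB

At s = jω = j2:
quadratic: (j2)² + 24.4·j2 + 400 = 396 + j48.8 → |·| ≈ 399, ∠ ≈ 7.03°
|G| = 40000 / 399 ≈ 100.25
Gain = 20 log₁₀(100.25) ≈ 40.02 dB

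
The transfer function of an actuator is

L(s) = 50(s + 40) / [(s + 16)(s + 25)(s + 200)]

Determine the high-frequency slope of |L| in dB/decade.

Each pole contributes −20 dB/decade at high frequency; each zero contributes +20 dB/decade.
Net: 1 zero(s) − 3 pole(s) → -40 dB/decade.

-40 dB/decade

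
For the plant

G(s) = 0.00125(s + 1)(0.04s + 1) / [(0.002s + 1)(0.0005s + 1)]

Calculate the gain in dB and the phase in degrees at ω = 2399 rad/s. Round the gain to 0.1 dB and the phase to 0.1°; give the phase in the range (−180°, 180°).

At ω = 2399 rad/s:
zero (1 + j2399·1) = 1 + j2399 → |·| ≈ 2399, ∠ ≈ 89.98°
zero (1 + j2399·0.04) = 1 + j95.96 → |·| ≈ 95.965, ∠ ≈ 89.40°
pole (1 + j2399·0.002) = 1 + j4.798 → |·| ≈ 4.9011, ∠ ≈ 78.23°
pole (1 + j2399·0.0005) = 1 + j1.1995 → |·| ≈ 1.5617, ∠ ≈ 50.18°
|G| = 0.00125 · 2399 · 95.965 / (4.9011 · 1.5617) ≈ 37.598
Gain = 20 log₁₀(37.598) ≈ 31.50 dB
∠G = (89.98° + 89.40°) − (78.23° + 50.18°) = 50.97°

31.5 dB, 51.0°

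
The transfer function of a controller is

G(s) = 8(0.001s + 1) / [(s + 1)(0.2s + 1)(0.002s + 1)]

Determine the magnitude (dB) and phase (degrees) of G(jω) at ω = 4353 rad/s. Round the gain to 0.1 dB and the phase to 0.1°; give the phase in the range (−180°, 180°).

At ω = 4353 rad/s:
zero (1 + j4353·0.001) = 1 + j4.353 → |·| ≈ 4.4664, ∠ ≈ 77.06°
pole (1 + j4353·1) = 1 + j4353 → |·| ≈ 4353, ∠ ≈ 89.99°
pole (1 + j4353·0.2) = 1 + j870.6 → |·| ≈ 870.6, ∠ ≈ 89.93°
pole (1 + j4353·0.002) = 1 + j8.706 → |·| ≈ 8.7632, ∠ ≈ 83.45°
|G| = 8 · 4.4664 / (4353 · 870.6 · 8.7632) ≈ 1.0759e-06
Gain = 20 log₁₀(1.0759e-06) ≈ -119.36 dB
∠G = (77.06°) − (89.99° + 89.93° + 83.45°) = -186.31° ≡ 173.69° (principal value)

-119.4 dB, 173.7°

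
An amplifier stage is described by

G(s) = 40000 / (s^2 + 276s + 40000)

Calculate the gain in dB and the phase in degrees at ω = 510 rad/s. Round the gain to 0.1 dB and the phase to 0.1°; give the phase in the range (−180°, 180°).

-16.3 dB, -147.4°

At s = jω = j510:
quadratic: (j510)² + 276·j510 + 40000 = -220100 + j140760 → |·| ≈ 2.6126e+05, ∠ ≈ 147.40°
|G| = 40000 / 2.6126e+05 ≈ 0.1531
Gain = 20 log₁₀(0.1531) ≈ -16.30 dB
∠G = 0.00° − 147.40° = -147.40°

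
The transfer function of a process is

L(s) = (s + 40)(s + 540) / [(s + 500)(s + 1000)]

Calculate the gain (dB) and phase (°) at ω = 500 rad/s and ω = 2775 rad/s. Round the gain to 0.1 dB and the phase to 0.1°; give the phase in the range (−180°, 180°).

At s = jω = j500:
zero (s+40): 40 + j500 → |·| = √(40²+500²) = √251600 ≈ 501.6, ∠ = arctan(500/40) ≈ 85.43°
zero (s+540): 540 + j500 → |·| = √(540²+500²) = √541600 ≈ 735.93, ∠ = arctan(500/540) ≈ 42.80°
pole (s+500): 500 + j500 → |·| = √(500²+500²) = √500000 ≈ 707.11, ∠ = arctan(500/500) ≈ 45.00°
pole (s+1000): 1000 + j500 → |·| = √(1000²+500²) = √1250000 ≈ 1118, ∠ = arctan(500/1000) ≈ 26.57°
|L| = 1 · 3.6914e+05 / 7.9055e+05 ≈ 0.46694
Gain = 20 log₁₀(0.46694) ≈ -6.61 dB
∠L = 128.23° − 71.57° = 56.66°

At s = jω = j2775:
zero (s+40): 40 + j2775 → |·| = √(40²+2775²) = √7702225 ≈ 2775.3, ∠ = arctan(2775/40) ≈ 89.17°
zero (s+540): 540 + j2775 → |·| = √(540²+2775²) = √7992225 ≈ 2827.1, ∠ = arctan(2775/540) ≈ 78.99°
pole (s+500): 500 + j2775 → |·| = √(500²+2775²) = √7950625 ≈ 2819.7, ∠ = arctan(2775/500) ≈ 79.79°
pole (s+1000): 1000 + j2775 → |·| = √(1000²+2775²) = √8700625 ≈ 2949.7, ∠ = arctan(2775/1000) ≈ 70.18°
|L| = 1 · 7.8461e+06 / 8.3173e+06 ≈ 0.94335
Gain = 20 log₁₀(0.94335) ≈ -0.51 dB
∠L = 168.16° − 149.97° = 18.19°

ω = 500: -6.6 dB, 56.7°; ω = 2775: -0.5 dB, 18.2°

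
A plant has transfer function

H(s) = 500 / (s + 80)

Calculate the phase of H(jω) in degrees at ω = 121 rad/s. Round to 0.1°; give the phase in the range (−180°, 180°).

-56.5°

Substitute s = j121:
Numerator: 500 = 500 + j0
Denominator: (j121) + 80 = 80 + j121
|N| = √(500² + 0²) ≈ 500, ∠N ≈ 0.00°
|D| = √(80² + 121²) ≈ 145.06, ∠D ≈ 56.53°
∠H = 0.00° − 56.53° = -56.53°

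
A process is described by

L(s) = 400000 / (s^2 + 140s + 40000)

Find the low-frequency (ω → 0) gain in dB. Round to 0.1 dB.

20.0 dB

L(0) = 400000 / 40000 = 10
20 log₁₀(10) ≈ 20.00 dB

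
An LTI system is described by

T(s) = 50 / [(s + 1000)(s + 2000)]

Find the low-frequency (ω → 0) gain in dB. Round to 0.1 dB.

-92.0 dB

T(0) = 50 / (1000·2000) = 2.5e-05
20 log₁₀(2.5e-05) ≈ -92.04 dB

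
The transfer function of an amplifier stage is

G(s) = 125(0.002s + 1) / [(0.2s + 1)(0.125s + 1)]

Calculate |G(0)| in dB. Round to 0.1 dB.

G(0) = 125 · 1 / 1 = 125
20 log₁₀(125) ≈ 41.94 dB

41.9 dB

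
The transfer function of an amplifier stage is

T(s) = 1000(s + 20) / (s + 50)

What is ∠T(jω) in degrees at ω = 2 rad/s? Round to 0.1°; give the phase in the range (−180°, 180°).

3.4°

At s = jω = j2:
zero (s+20): 20 + j2 → |·| = √(20²+2²) = √404 ≈ 20.1, ∠ = arctan(2/20) ≈ 5.71°
pole (s+50): 50 + j2 → |·| = √(50²+2²) = √2504 ≈ 50.04, ∠ = arctan(2/50) ≈ 2.29°
∠T = 5.71° − 2.29° = 3.42°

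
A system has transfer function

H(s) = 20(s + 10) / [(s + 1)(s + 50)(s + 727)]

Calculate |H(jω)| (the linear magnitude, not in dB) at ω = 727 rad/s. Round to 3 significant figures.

At s = jω = j727:
zero (s+10): 10 + j727 → |·| = √(10²+727²) = √528629 ≈ 727.07, ∠ = arctan(727/10) ≈ 89.21°
pole (s+1): 1 + j727 → |·| = √(1²+727²) = √528530 ≈ 727, ∠ = arctan(727/1) ≈ 89.92°
pole (s+50): 50 + j727 → |·| = √(50²+727²) = √531029 ≈ 728.72, ∠ = arctan(727/50) ≈ 86.07°
pole (s+727): 727 + j727 → |·| = √(727²+727²) = √1057058 ≈ 1028.1, ∠ = arctan(727/727) ≈ 45.00°
|H| = 20 · 727.07 / 5.4467e+08 ≈ 2.6698e-05

2.67e-05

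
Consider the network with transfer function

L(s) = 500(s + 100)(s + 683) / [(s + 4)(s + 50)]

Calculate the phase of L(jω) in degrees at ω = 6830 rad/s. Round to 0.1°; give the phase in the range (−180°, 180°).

At s = jω = j6830:
zero (s+100): 100 + j6830 → |·| = √(100²+6830²) = √46658900 ≈ 6830.7, ∠ = arctan(6830/100) ≈ 89.16°
zero (s+683): 683 + j6830 → |·| = √(683²+6830²) = √47115389 ≈ 6864.1, ∠ = arctan(6830/683) ≈ 84.29°
pole (s+4): 4 + j6830 → |·| = √(4²+6830²) = √46648916 ≈ 6830, ∠ = arctan(6830/4) ≈ 89.97°
pole (s+50): 50 + j6830 → |·| = √(50²+6830²) = √46651400 ≈ 6830.2, ∠ = arctan(6830/50) ≈ 89.58°
∠L = 173.45° − 179.55° = -6.10°

-6.1°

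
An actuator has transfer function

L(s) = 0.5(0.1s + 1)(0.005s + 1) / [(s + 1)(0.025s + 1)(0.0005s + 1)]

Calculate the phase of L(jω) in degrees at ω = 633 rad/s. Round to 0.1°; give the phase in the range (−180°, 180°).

-32.3°

At ω = 633 rad/s:
zero (1 + j633·0.1) = 1 + j63.3 → |·| ≈ 63.308, ∠ ≈ 89.09°
zero (1 + j633·0.005) = 1 + j3.165 → |·| ≈ 3.3192, ∠ ≈ 72.47°
pole (1 + j633·1) = 1 + j633 → |·| ≈ 633, ∠ ≈ 89.91°
pole (1 + j633·0.025) = 1 + j15.825 → |·| ≈ 15.857, ∠ ≈ 86.38°
pole (1 + j633·0.0005) = 1 + j0.3165 → |·| ≈ 1.0489, ∠ ≈ 17.56°
∠L = (89.09° + 72.47°) − (89.91° + 86.38° + 17.56°) = -32.29°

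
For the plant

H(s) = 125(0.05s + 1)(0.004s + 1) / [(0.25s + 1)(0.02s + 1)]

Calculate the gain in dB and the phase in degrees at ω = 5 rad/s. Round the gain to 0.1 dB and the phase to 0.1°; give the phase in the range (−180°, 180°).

At ω = 5 rad/s:
zero (1 + j5·0.05) = 1 + j0.25 → |·| ≈ 1.0308, ∠ ≈ 14.04°
zero (1 + j5·0.004) = 1 + j0.02 → |·| ≈ 1.0002, ∠ ≈ 1.15°
pole (1 + j5·0.25) = 1 + j1.25 → |·| ≈ 1.6008, ∠ ≈ 51.34°
pole (1 + j5·0.02) = 1 + j0.1 → |·| ≈ 1.005, ∠ ≈ 5.71°
|H| = 125 · 1.0308 · 1.0002 / (1.6008 · 1.005) ≈ 80.107
Gain = 20 log₁₀(80.107) ≈ 38.07 dB
∠H = (14.04° + 1.15°) − (51.34° + 5.71°) = -41.86°

38.1 dB, -41.9°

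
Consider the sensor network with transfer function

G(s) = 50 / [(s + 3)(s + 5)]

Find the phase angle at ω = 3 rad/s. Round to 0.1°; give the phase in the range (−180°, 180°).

-76.0°

At s = jω = j3:
pole (s+3): 3 + j3 → |·| = √(3²+3²) = √18 ≈ 4.2426, ∠ = arctan(3/3) ≈ 45.00°
pole (s+5): 5 + j3 → |·| = √(5²+3²) = √34 ≈ 5.831, ∠ = arctan(3/5) ≈ 30.96°
∠G = 0.00° − 75.96° = -75.96°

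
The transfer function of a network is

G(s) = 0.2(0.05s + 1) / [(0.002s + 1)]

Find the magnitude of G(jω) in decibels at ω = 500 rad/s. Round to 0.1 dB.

11.0 dB

At ω = 500 rad/s:
zero (1 + j500·0.05) = 1 + j25 → |·| ≈ 25.02, ∠ ≈ 87.71°
pole (1 + j500·0.002) = 1 + j1 → |·| ≈ 1.4142, ∠ ≈ 45.00°
|G| = 0.2 · 25.02 / (1.4142) ≈ 3.5384
Gain = 20 log₁₀(3.5384) ≈ 10.98 dB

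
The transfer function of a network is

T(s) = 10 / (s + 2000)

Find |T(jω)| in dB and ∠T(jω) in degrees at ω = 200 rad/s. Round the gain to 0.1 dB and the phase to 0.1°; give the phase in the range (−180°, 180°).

-46.1 dB, -5.7°

At s = jω = j200:
pole (s+2000): 2000 + j200 → |·| = √(2000²+200²) = √4040000 ≈ 2010, ∠ = arctan(200/2000) ≈ 5.71°
|T| = 10 / 2010 ≈ 0.0049751
Gain = 20 log₁₀(0.0049751) ≈ -46.06 dB
∠T = 0.00° − 5.71° = -5.71°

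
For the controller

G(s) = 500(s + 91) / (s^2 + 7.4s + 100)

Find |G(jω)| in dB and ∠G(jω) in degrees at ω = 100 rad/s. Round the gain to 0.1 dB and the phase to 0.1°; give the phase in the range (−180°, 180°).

At s = jω = j100:
zero (s+91): 91 + j100 → |·| = √(91²+100²) = √18281 ≈ 135.21, ∠ = arctan(100/91) ≈ 47.70°
quadratic: (j100)² + 7.4·j100 + 100 = -9900 + j740 → |·| ≈ 9927.6, ∠ ≈ 175.73°
|G| = 500 · 135.21 / 9927.6 ≈ 6.8098
Gain = 20 log₁₀(6.8098) ≈ 16.66 dB
∠G = 47.70° − 175.73° = -128.03°

16.7 dB, -128.0°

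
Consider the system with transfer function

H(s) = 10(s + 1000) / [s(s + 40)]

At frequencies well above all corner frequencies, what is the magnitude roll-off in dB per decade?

-20 dB/decade

Each pole contributes −20 dB/decade at high frequency; each zero contributes +20 dB/decade.
Net: 1 zero(s) − 2 pole(s) → -20 dB/decade.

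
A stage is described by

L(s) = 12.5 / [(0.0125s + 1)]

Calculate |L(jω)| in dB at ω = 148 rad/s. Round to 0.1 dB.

At ω = 148 rad/s:
pole (1 + j148·0.0125) = 1 + j1.85 → |·| ≈ 2.103, ∠ ≈ 61.61°
|L| = 12.5 · 1 / (2.103) ≈ 5.9439
Gain = 20 log₁₀(5.9439) ≈ 15.48 dB

15.5 dB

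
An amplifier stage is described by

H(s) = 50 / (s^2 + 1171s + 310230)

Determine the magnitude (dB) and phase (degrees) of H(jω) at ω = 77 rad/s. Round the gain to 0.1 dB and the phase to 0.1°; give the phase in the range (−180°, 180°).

Substitute s = j77:
Numerator: 50 = 50 + j0
Denominator: (j77)^2 + 1171(j77) + 310230 = 304301 + j90167
|N| = √(50² + 0²) ≈ 50, ∠N ≈ 0.00°
|D| = √(304301² + 90167²) ≈ 3.1738e+05, ∠D ≈ 16.51°
|H| = 50 / 3.1738e+05 ≈ 0.00015754
Gain = 20 log₁₀(0.00015754) ≈ -76.05 dB
∠H = 0.00° − 16.51° = -16.51°

-76.1 dB, -16.5°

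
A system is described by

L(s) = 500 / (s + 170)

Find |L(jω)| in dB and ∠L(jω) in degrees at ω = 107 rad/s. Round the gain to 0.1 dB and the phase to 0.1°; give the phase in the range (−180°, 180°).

Substitute s = j107:
Numerator: 500 = 500 + j0
Denominator: (j107) + 170 = 170 + j107
|N| = √(500² + 0²) ≈ 500, ∠N ≈ 0.00°
|D| = √(170² + 107²) ≈ 200.87, ∠D ≈ 32.19°
|L| = 500 / 200.87 ≈ 2.4892
Gain = 20 log₁₀(2.4892) ≈ 7.92 dB
∠L = 0.00° − 32.19° = -32.19°

7.9 dB, -32.2°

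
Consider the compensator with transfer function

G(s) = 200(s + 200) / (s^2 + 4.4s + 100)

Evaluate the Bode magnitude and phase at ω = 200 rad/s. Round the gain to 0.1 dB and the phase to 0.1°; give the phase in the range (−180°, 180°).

At s = jω = j200:
zero (s+200): 200 + j200 → |·| = √(200²+200²) = √80000 ≈ 282.84, ∠ = arctan(200/200) ≈ 45.00°
quadratic: (j200)² + 4.4·j200 + 100 = -39900 + j880 → |·| ≈ 39910, ∠ ≈ 178.74°
|G| = 200 · 282.84 / 39910 ≈ 1.4174
Gain = 20 log₁₀(1.4174) ≈ 3.03 dB
∠G = 45.00° − 178.74° = -133.74°

3.0 dB, -133.7°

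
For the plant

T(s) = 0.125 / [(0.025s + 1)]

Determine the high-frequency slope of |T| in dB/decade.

-20 dB/decade

Each pole contributes −20 dB/decade at high frequency; each zero contributes +20 dB/decade.
Net: 0 zero(s) − 1 pole(s) → -20 dB/decade.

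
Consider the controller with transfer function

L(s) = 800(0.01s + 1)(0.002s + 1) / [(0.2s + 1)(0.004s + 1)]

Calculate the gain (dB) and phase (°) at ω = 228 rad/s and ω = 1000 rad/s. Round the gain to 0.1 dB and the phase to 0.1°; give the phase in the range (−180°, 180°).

At ω = 228 rad/s:
zero (1 + j228·0.01) = 1 + j2.28 → |·| ≈ 2.4897, ∠ ≈ 66.32°
zero (1 + j228·0.002) = 1 + j0.456 → |·| ≈ 1.0991, ∠ ≈ 24.51°
pole (1 + j228·0.2) = 1 + j45.6 → |·| ≈ 45.611, ∠ ≈ 88.74°
pole (1 + j228·0.004) = 1 + j0.912 → |·| ≈ 1.3534, ∠ ≈ 42.36°
|L| = 800 · 2.4897 · 1.0991 / (45.611 · 1.3534) ≈ 35.463
Gain = 20 log₁₀(35.463) ≈ 31.00 dB
∠L = (66.32° + 24.51°) − (88.74° + 42.36°) = -40.27°

At ω = 1000 rad/s:
zero (1 + j1000·0.01) = 1 + j10 → |·| ≈ 10.05, ∠ ≈ 84.29°
zero (1 + j1000·0.002) = 1 + j2 → |·| ≈ 2.2361, ∠ ≈ 63.43°
pole (1 + j1000·0.2) = 1 + j200 → |·| ≈ 200, ∠ ≈ 89.71°
pole (1 + j1000·0.004) = 1 + j4 → |·| ≈ 4.1231, ∠ ≈ 75.96°
|L| = 800 · 10.05 · 2.2361 / (200 · 4.1231) ≈ 21.802
Gain = 20 log₁₀(21.802) ≈ 26.77 dB
∠L = (84.29° + 63.43°) − (89.71° + 75.96°) = -17.95°

ω = 228: 31.0 dB, -40.3°; ω = 1000: 26.8 dB, -18.0°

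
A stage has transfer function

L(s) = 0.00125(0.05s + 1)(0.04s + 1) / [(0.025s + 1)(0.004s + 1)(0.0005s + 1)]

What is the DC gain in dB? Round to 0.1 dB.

-58.1 dB

L(0) = 0.00125 · 1 / 1 = 0.00125
20 log₁₀(0.00125) ≈ -58.06 dB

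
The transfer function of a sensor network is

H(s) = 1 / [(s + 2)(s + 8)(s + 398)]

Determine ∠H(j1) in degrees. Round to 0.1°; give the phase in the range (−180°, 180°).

-33.8°

At s = jω = j1:
pole (s+2): 2 + j1 → |·| = √(2²+1²) = √5 ≈ 2.2361, ∠ = arctan(1/2) ≈ 26.57°
pole (s+8): 8 + j1 → |·| = √(8²+1²) = √65 ≈ 8.0623, ∠ = arctan(1/8) ≈ 7.13°
pole (s+398): 398 + j1 → |·| = √(398²+1²) = √158405 ≈ 398, ∠ = arctan(1/398) ≈ 0.14°
∠H = 0.00° − 33.84° = -33.84°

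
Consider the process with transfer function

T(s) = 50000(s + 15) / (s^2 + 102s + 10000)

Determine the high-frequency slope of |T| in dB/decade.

Each pole contributes −20 dB/decade at high frequency; each zero contributes +20 dB/decade.
Net: 1 zero(s) − 2 pole(s) → -20 dB/decade.

-20 dB/decade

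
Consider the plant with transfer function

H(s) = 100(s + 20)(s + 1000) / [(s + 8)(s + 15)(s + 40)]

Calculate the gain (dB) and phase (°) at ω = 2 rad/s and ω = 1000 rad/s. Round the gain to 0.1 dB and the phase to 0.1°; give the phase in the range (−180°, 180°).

ω = 2: 52.1 dB, -18.7°; ω = 1000: -17.0 dB, -132.5°

At s = jω = j2:
zero (s+20): 20 + j2 → |·| = √(20²+2²) = √404 ≈ 20.1, ∠ = arctan(2/20) ≈ 5.71°
zero (s+1000): 1000 + j2 → |·| = √(1000²+2²) = √1000004 ≈ 1000, ∠ = arctan(2/1000) ≈ 0.11°
pole (s+8): 8 + j2 → |·| = √(8²+2²) = √68 ≈ 8.2462, ∠ = arctan(2/8) ≈ 14.04°
pole (s+15): 15 + j2 → |·| = √(15²+2²) = √229 ≈ 15.133, ∠ = arctan(2/15) ≈ 7.59°
pole (s+40): 40 + j2 → |·| = √(40²+2²) = √1604 ≈ 40.05, ∠ = arctan(2/40) ≈ 2.86°
|H| = 100 · 20100 / 4997.8 ≈ 402.18
Gain = 20 log₁₀(402.18) ≈ 52.09 dB
∠H = 5.82° − 24.49° = -18.67°

At s = jω = j1000:
zero (s+20): 20 + j1000 → |·| = √(20²+1000²) = √1000400 ≈ 1000.2, ∠ = arctan(1000/20) ≈ 88.85°
zero (s+1000): 1000 + j1000 → |·| = √(1000²+1000²) = √2000000 ≈ 1414.2, ∠ = arctan(1000/1000) ≈ 45.00°
pole (s+8): 8 + j1000 → |·| = √(8²+1000²) = √1000064 ≈ 1000, ∠ = arctan(1000/8) ≈ 89.54°
pole (s+15): 15 + j1000 → |·| = √(15²+1000²) = √1000225 ≈ 1000.1, ∠ = arctan(1000/15) ≈ 89.14°
pole (s+40): 40 + j1000 → |·| = √(40²+1000²) = √1001600 ≈ 1000.8, ∠ = arctan(1000/40) ≈ 87.71°
|H| = 100 · 1.4145e+06 / 1.0009e+09 ≈ 0.14132
Gain = 20 log₁₀(0.14132) ≈ -17.00 dB
∠H = 133.85° − 266.39° = -132.54°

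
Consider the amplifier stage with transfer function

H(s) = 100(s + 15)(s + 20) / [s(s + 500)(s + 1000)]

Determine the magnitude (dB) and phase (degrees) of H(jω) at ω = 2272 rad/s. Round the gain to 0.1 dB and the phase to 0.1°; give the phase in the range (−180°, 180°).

At s = jω = j2272:
zero (s+15): 15 + j2272 → |·| = √(15²+2272²) = √5162209 ≈ 2272, ∠ = arctan(2272/15) ≈ 89.62°
zero (s+20): 20 + j2272 → |·| = √(20²+2272²) = √5162384 ≈ 2272.1, ∠ = arctan(2272/20) ≈ 89.50°
pole (s+500): 500 + j2272 → |·| = √(500²+2272²) = √5411984 ≈ 2326.4, ∠ = arctan(2272/500) ≈ 77.59°
pole (s+1000): 1000 + j2272 → |·| = √(1000²+2272²) = √6161984 ≈ 2482.3, ∠ = arctan(2272/1000) ≈ 66.24°
pole at origin: |s| = 2272, ∠ = 90.00° (in denominator)
|H| = 100 · 5.1622e+06 / 1.312e+10 ≈ 0.039346
Gain = 20 log₁₀(0.039346) ≈ -28.10 dB
∠H = 179.12° − 233.83° = -54.71°

-28.1 dB, -54.7°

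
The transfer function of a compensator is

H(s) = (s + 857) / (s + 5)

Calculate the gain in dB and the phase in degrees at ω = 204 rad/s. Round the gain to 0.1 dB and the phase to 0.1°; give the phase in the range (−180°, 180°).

Substitute s = j204:
Numerator: (j204) + 857 = 857 + j204
Denominator: (j204) + 5 = 5 + j204
|N| = √(857² + 204²) ≈ 880.95, ∠N ≈ 13.39°
|D| = √(5² + 204²) ≈ 204.06, ∠D ≈ 88.60°
|H| = 880.95 / 204.06 ≈ 4.3171
Gain = 20 log₁₀(4.3171) ≈ 12.70 dB
∠H = 13.39° − 88.60° = -75.21°

12.7 dB, -75.2°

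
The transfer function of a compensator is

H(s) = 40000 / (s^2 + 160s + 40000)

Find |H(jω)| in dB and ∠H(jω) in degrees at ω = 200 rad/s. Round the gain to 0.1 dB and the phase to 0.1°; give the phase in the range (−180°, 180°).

1.9 dB, -90.0°

At s = jω = j200:
quadratic: (j200)² + 160·j200 + 40000 = 0 + j32000 → |·| ≈ 32000, ∠ ≈ 90.00°
|H| = 40000 / 32000 ≈ 1.25
Gain = 20 log₁₀(1.25) ≈ 1.94 dB
∠H = 0.00° − 90.00° = -90.00°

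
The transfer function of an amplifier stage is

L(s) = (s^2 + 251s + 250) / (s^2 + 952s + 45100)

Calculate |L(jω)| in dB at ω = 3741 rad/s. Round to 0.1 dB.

Substitute s = j3741:
Numerator: (j3741)^2 + 251(j3741) + 250 = -13994831 + j938991
Denominator: (j3741)^2 + 952(j3741) + 45100 = -13949981 + j3561432
|N| = √(13994831² + 938991²) ≈ 1.4026e+07, ∠N ≈ 176.16°
|D| = √(13949981² + 3561432²) ≈ 1.4397e+07, ∠D ≈ 165.68°
|L| = 1.4026e+07 / 1.4397e+07 ≈ 0.97423
Gain = 20 log₁₀(0.97423) ≈ -0.23 dB

-0.2 dB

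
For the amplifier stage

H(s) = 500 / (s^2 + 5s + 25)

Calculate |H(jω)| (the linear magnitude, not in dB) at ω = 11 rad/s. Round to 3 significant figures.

4.52

At s = jω = j11:
quadratic: (j11)² + 5·j11 + 25 = -96 + j55 → |·| ≈ 110.64, ∠ ≈ 150.19°
|H| = 500 / 110.64 ≈ 4.5192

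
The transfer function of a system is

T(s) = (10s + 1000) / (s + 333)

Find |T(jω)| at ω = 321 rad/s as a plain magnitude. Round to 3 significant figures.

7.27

Substitute s = j321:
Numerator: 10(j321) + 1000 = 1000 + j3210
Denominator: (j321) + 333 = 333 + j321
|N| = √(1000² + 3210²) ≈ 3362.2, ∠N ≈ 72.70°
|D| = √(333² + 321²) ≈ 462.53, ∠D ≈ 43.95°
|T| = 3362.2 / 462.53 ≈ 7.2692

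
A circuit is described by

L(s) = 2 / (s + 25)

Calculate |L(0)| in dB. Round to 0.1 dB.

-21.9 dB

L(0) = 2 / (25) = 0.08
20 log₁₀(0.08) ≈ -21.94 dB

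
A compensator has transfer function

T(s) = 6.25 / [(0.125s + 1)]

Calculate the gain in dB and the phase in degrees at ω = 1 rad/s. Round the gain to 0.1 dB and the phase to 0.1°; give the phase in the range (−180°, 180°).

At ω = 1 rad/s:
pole (1 + j1·0.125) = 1 + j0.125 → |·| ≈ 1.0078, ∠ ≈ 7.13°
|T| = 6.25 · 1 / (1.0078) ≈ 6.2016
Gain = 20 log₁₀(6.2016) ≈ 15.85 dB
∠T = (0°) − (7.13°) = -7.13°

15.9 dB, -7.1°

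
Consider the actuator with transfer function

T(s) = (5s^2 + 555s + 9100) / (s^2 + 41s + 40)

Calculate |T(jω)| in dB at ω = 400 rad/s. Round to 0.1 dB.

14.2 dB

Substitute s = j400:
Numerator: 5(j400)^2 + 555(j400) + 9100 = -790900 + j222000
Denominator: (j400)^2 + 41(j400) + 40 = -159960 + j16400
|N| = √(790900² + 222000²) ≈ 8.2147e+05, ∠N ≈ 164.32°
|D| = √(159960² + 16400²) ≈ 1.608e+05, ∠D ≈ 174.15°
|T| = 8.2147e+05 / 1.608e+05 ≈ 5.1086
Gain = 20 log₁₀(5.1086) ≈ 14.17 dB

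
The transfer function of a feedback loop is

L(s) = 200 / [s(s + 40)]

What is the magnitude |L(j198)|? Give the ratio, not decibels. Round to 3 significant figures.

0.00500

At s = jω = j198:
pole (s+40): 40 + j198 → |·| = √(40²+198²) = √40804 ≈ 202, ∠ = arctan(198/40) ≈ 78.58°
pole at origin: |s| = 198, ∠ = 90.00° (in denominator)
|L| = 200 / 39996 ≈ 0.0050005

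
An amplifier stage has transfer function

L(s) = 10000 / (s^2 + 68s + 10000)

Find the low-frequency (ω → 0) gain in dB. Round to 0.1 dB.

L(0) = 10000 / 10000 = 1
20 log₁₀(1) ≈ 0.00 dB

0.0 dB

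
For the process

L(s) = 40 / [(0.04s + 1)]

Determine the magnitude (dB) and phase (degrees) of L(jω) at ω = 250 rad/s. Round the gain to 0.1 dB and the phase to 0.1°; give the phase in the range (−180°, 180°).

At ω = 250 rad/s:
pole (1 + j250·0.04) = 1 + j10 → |·| ≈ 10.05, ∠ ≈ 84.29°
|L| = 40 · 1 / (10.05) ≈ 3.9801
Gain = 20 log₁₀(3.9801) ≈ 12.00 dB
∠L = (0°) − (84.29°) = -84.29°

12.0 dB, -84.3°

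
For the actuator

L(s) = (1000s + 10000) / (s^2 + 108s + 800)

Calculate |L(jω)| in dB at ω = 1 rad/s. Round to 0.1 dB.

21.9 dB

Substitute s = j1:
Numerator: 1000(j1) + 10000 = 10000 + j1000
Denominator: (j1)^2 + 108(j1) + 800 = 799 + j108
|N| = √(10000² + 1000²) ≈ 10050, ∠N ≈ 5.71°
|D| = √(799² + 108²) ≈ 806.27, ∠D ≈ 7.70°
|L| = 10050 / 806.27 ≈ 12.465
Gain = 20 log₁₀(12.465) ≈ 21.91 dB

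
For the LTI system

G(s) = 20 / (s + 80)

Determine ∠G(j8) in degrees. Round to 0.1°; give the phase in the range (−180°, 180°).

At s = jω = j8:
pole (s+80): 80 + j8 → |·| = √(80²+8²) = √6464 ≈ 80.399, ∠ = arctan(8/80) ≈ 5.71°
∠G = 0.00° − 5.71° = -5.71°

-5.7°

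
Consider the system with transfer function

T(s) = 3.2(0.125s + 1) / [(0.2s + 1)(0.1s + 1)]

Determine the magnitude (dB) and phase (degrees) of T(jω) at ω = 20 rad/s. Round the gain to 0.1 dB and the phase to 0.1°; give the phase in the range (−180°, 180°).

At ω = 20 rad/s:
zero (1 + j20·0.125) = 1 + j2.5 → |·| ≈ 2.6926, ∠ ≈ 68.20°
pole (1 + j20·0.2) = 1 + j4 → |·| ≈ 4.1231, ∠ ≈ 75.96°
pole (1 + j20·0.1) = 1 + j2 → |·| ≈ 2.2361, ∠ ≈ 63.43°
|T| = 3.2 · 2.6926 / (4.1231 · 2.2361) ≈ 0.93456
Gain = 20 log₁₀(0.93456) ≈ -0.59 dB
∠T = (68.20°) − (75.96° + 63.43°) = -71.19°

-0.6 dB, -71.2°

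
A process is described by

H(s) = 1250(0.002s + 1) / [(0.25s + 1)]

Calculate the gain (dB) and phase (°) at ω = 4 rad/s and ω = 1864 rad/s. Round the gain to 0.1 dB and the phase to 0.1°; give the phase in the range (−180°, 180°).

ω = 4: 58.9 dB, -44.5°; ω = 1864: 20.3 dB, -14.9°

At ω = 4 rad/s:
zero (1 + j4·0.002) = 1 + j0.008 → |·| ≈ 1, ∠ ≈ 0.46°
pole (1 + j4·0.25) = 1 + j1 → |·| ≈ 1.4142, ∠ ≈ 45.00°
|H| = 1250 · 1 / (1.4142) ≈ 883.89
Gain = 20 log₁₀(883.89) ≈ 58.93 dB
∠H = (0.46°) − (45.00°) = -44.54°

At ω = 1864 rad/s:
zero (1 + j1864·0.002) = 1 + j3.728 → |·| ≈ 3.8598, ∠ ≈ 74.98°
pole (1 + j1864·0.25) = 1 + j466 → |·| ≈ 466, ∠ ≈ 89.88°
|H| = 1250 · 3.8598 / (466) ≈ 10.354
Gain = 20 log₁₀(10.354) ≈ 20.30 dB
∠H = (74.98°) − (89.88°) = -14.90°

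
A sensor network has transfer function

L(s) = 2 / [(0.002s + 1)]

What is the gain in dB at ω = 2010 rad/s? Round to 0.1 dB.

At ω = 2010 rad/s:
pole (1 + j2010·0.002) = 1 + j4.02 → |·| ≈ 4.1425, ∠ ≈ 76.03°
|L| = 2 · 1 / (4.1425) ≈ 0.4828
Gain = 20 log₁₀(0.4828) ≈ -6.32 dB

-6.3 dB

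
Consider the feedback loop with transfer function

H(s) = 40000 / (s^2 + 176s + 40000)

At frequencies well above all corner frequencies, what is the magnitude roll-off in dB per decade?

-40 dB/decade

Each pole contributes −20 dB/decade at high frequency; each zero contributes +20 dB/decade.
Net: 0 zero(s) − 2 pole(s) → -40 dB/decade.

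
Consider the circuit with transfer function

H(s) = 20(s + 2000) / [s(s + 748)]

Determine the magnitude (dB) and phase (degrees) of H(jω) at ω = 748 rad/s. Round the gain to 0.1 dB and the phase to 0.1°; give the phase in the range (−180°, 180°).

-25.4 dB, -114.5°

At s = jω = j748:
zero (s+2000): 2000 + j748 → |·| = √(2000²+748²) = √4559504 ≈ 2135.3, ∠ = arctan(748/2000) ≈ 20.51°
pole (s+748): 748 + j748 → |·| = √(748²+748²) = √1119008 ≈ 1057.8, ∠ = arctan(748/748) ≈ 45.00°
pole at origin: |s| = 748, ∠ = 90.00° (in denominator)
|H| = 20 · 2135.3 / 7.9123e+05 ≈ 0.053974
Gain = 20 log₁₀(0.053974) ≈ -25.36 dB
∠H = 20.51° − 135.00° = -114.49°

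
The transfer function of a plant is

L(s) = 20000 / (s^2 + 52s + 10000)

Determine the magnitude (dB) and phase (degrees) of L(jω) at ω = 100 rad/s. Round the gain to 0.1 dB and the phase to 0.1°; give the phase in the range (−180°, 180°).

11.7 dB, -90.0°

At s = jω = j100:
quadratic: (j100)² + 52·j100 + 10000 = 0 + j5200 → |·| ≈ 5200, ∠ ≈ 90.00°
|L| = 20000 / 5200 ≈ 3.8462
Gain = 20 log₁₀(3.8462) ≈ 11.70 dB
∠L = 0.00° − 90.00° = -90.00°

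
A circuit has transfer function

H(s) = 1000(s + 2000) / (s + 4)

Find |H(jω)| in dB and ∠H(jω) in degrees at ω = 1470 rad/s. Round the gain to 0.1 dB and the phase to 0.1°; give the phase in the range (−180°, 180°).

At s = jω = j1470:
zero (s+2000): 2000 + j1470 → |·| = √(2000²+1470²) = √6160900 ≈ 2482.1, ∠ = arctan(1470/2000) ≈ 36.32°
pole (s+4): 4 + j1470 → |·| = √(4²+1470²) = √2160916 ≈ 1470, ∠ = arctan(1470/4) ≈ 89.84°
|H| = 1000 · 2482.1 / 1470 ≈ 1688.5
Gain = 20 log₁₀(1688.5) ≈ 64.55 dB
∠H = 36.32° − 89.84° = -53.52°

64.6 dB, -53.5°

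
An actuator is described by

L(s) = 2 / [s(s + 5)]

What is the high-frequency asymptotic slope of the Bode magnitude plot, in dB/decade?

Each pole contributes −20 dB/decade at high frequency; each zero contributes +20 dB/decade.
Net: 0 zero(s) − 2 pole(s) → -40 dB/decade.

-40 dB/decade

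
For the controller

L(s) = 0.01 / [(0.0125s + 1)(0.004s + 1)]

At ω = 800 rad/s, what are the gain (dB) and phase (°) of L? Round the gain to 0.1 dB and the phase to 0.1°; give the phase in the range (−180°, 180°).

At ω = 800 rad/s:
pole (1 + j800·0.0125) = 1 + j10 → |·| ≈ 10.05, ∠ ≈ 84.29°
pole (1 + j800·0.004) = 1 + j3.2 → |·| ≈ 3.3526, ∠ ≈ 72.65°
|L| = 0.01 · 1 / (10.05 · 3.3526) ≈ 0.00029679
Gain = 20 log₁₀(0.00029679) ≈ -70.55 dB
∠L = (0°) − (84.29° + 72.65°) = -156.94°

-70.6 dB, -156.9°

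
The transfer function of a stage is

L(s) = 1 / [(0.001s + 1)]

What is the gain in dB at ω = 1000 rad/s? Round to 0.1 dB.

-3.0 dB

At ω = 1000 rad/s:
pole (1 + j1000·0.001) = 1 + j1 → |·| ≈ 1.4142, ∠ ≈ 45.00°
|L| = 1 · 1 / (1.4142) ≈ 0.70711
Gain = 20 log₁₀(0.70711) ≈ -3.01 dB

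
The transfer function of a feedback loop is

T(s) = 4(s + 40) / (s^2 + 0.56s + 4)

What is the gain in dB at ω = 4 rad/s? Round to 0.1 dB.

22.4 dB

At s = jω = j4:
zero (s+40): 40 + j4 → |·| = √(40²+4²) = √1616 ≈ 40.2, ∠ = arctan(4/40) ≈ 5.71°
quadratic: (j4)² + 0.56·j4 + 4 = -12 + j2.24 → |·| ≈ 12.207, ∠ ≈ 169.43°
|T| = 4 · 40.2 / 12.207 ≈ 13.173
Gain = 20 log₁₀(13.173) ≈ 22.39 dB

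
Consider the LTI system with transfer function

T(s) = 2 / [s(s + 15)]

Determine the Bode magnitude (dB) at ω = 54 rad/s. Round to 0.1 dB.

-63.6 dB

At s = jω = j54:
pole (s+15): 15 + j54 → |·| = √(15²+54²) = √3141 ≈ 56.045, ∠ = arctan(54/15) ≈ 74.48°
pole at origin: |s| = 54, ∠ = 90.00° (in denominator)
|T| = 2 / 3026.4 ≈ 0.00066085
Gain = 20 log₁₀(0.00066085) ≈ -63.60 dB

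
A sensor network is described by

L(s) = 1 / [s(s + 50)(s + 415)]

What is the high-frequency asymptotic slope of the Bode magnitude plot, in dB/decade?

Each pole contributes −20 dB/decade at high frequency; each zero contributes +20 dB/decade.
Net: 0 zero(s) − 3 pole(s) → -60 dB/decade.

-60 dB/decade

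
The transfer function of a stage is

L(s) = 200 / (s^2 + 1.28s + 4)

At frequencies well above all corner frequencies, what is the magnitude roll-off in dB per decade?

-40 dB/decade

Each pole contributes −20 dB/decade at high frequency; each zero contributes +20 dB/decade.
Net: 0 zero(s) − 2 pole(s) → -40 dB/decade.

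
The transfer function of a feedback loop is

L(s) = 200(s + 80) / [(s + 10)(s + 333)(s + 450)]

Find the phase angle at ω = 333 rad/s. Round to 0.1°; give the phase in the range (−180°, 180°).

At s = jω = j333:
zero (s+80): 80 + j333 → |·| = √(80²+333²) = √117289 ≈ 342.47, ∠ = arctan(333/80) ≈ 76.49°
pole (s+10): 10 + j333 → |·| = √(10²+333²) = √110989 ≈ 333.15, ∠ = arctan(333/10) ≈ 88.28°
pole (s+333): 333 + j333 → |·| = √(333²+333²) = √221778 ≈ 470.93, ∠ = arctan(333/333) ≈ 45.00°
pole (s+450): 450 + j333 → |·| = √(450²+333²) = √313389 ≈ 559.81, ∠ = arctan(333/450) ≈ 36.50°
∠L = 76.49° − 169.78° = -93.29°

-93.3°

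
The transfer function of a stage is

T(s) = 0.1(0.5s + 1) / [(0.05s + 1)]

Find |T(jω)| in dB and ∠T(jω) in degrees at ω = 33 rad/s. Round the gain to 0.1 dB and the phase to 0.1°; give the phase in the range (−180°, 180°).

At ω = 33 rad/s:
zero (1 + j33·0.5) = 1 + j16.5 → |·| ≈ 16.53, ∠ ≈ 86.53°
pole (1 + j33·0.05) = 1 + j1.65 → |·| ≈ 1.9294, ∠ ≈ 58.78°
|T| = 0.1 · 16.53 / (1.9294) ≈ 0.85674
Gain = 20 log₁₀(0.85674) ≈ -1.34 dB
∠T = (86.53°) − (58.78°) = 27.75°

-1.3 dB, 27.8°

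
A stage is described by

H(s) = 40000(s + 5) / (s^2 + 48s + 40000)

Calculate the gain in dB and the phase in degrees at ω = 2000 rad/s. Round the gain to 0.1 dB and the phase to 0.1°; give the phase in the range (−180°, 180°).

26.1 dB, -88.8°

At s = jω = j2000:
zero (s+5): 5 + j2000 → |·| = √(5²+2000²) = √4000025 ≈ 2000, ∠ = arctan(2000/5) ≈ 89.86°
quadratic: (j2000)² + 48·j2000 + 40000 = -3960000 + j96000 → |·| ≈ 3.9612e+06, ∠ ≈ 178.61°
|H| = 40000 · 2000 / 3.9612e+06 ≈ 20.196
Gain = 20 log₁₀(20.196) ≈ 26.11 dB
∠H = 89.86° − 178.61° = -88.75°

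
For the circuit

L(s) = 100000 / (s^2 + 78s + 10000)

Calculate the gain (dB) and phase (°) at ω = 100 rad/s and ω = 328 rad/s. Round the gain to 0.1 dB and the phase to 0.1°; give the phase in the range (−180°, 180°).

At s = jω = j100:
quadratic: (j100)² + 78·j100 + 10000 = 0 + j7800 → |·| ≈ 7800, ∠ ≈ 90.00°
|L| = 100000 / 7800 ≈ 12.821
Gain = 20 log₁₀(12.821) ≈ 22.16 dB
∠L = 0.00° − 90.00° = -90.00°

At s = jω = j328:
quadratic: (j328)² + 78·j328 + 10000 = -97584 + j25584 → |·| ≈ 1.0088e+05, ∠ ≈ 165.31°
|L| = 100000 / 1.0088e+05 ≈ 0.99128
Gain = 20 log₁₀(0.99128) ≈ -0.08 dB
∠L = 0.00° − 165.31° = -165.31°

ω = 100: 22.2 dB, -90.0°; ω = 328: -0.1 dB, -165.3°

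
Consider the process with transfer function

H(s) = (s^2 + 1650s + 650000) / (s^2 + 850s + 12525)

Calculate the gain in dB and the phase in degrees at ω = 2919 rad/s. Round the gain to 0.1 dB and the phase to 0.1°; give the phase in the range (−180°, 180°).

Substitute s = j2919:
Numerator: (j2919)^2 + 1650(j2919) + 650000 = -7870561 + j4816350
Denominator: (j2919)^2 + 850(j2919) + 12525 = -8508036 + j2481150
|N| = √(7870561² + 4816350²) ≈ 9.2273e+06, ∠N ≈ 148.54°
|D| = √(8508036² + 2481150²) ≈ 8.8624e+06, ∠D ≈ 163.74°
|H| = 9.2273e+06 / 8.8624e+06 ≈ 1.0412
Gain = 20 log₁₀(1.0412) ≈ 0.35 dB
∠H = 148.54° − 163.74° = -15.20°

0.4 dB, -15.2°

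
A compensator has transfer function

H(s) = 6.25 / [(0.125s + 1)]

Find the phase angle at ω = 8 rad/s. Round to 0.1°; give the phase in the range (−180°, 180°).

At ω = 8 rad/s:
pole (1 + j8·0.125) = 1 + j1 → |·| ≈ 1.4142, ∠ ≈ 45.00°
∠H = (0°) − (45.00°) = -45.00°

-45.0°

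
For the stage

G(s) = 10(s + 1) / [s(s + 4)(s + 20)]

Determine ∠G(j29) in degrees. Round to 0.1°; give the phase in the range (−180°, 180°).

At s = jω = j29:
zero (s+1): 1 + j29 → |·| = √(1²+29²) = √842 ≈ 29.017, ∠ = arctan(29/1) ≈ 88.03°
pole (s+4): 4 + j29 → |·| = √(4²+29²) = √857 ≈ 29.275, ∠ = arctan(29/4) ≈ 82.15°
pole (s+20): 20 + j29 → |·| = √(20²+29²) = √1241 ≈ 35.228, ∠ = arctan(29/20) ≈ 55.41°
pole at origin: |s| = 29, ∠ = 90.00° (in denominator)
∠G = 88.03° − 227.56° = -139.53°

-139.5°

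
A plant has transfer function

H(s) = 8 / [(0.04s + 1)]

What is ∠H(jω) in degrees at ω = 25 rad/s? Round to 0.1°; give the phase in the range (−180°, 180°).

At ω = 25 rad/s:
pole (1 + j25·0.04) = 1 + j1 → |·| ≈ 1.4142, ∠ ≈ 45.00°
∠H = (0°) − (45.00°) = -45.00°

-45.0°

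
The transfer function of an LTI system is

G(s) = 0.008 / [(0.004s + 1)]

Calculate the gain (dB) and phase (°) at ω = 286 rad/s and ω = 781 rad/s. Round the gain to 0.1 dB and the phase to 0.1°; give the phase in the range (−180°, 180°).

At ω = 286 rad/s:
pole (1 + j286·0.004) = 1 + j1.144 → |·| ≈ 1.5195, ∠ ≈ 48.84°
|G| = 0.008 · 1 / (1.5195) ≈ 0.0052649
Gain = 20 log₁₀(0.0052649) ≈ -45.57 dB
∠G = (0°) − (48.84°) = -48.84°

At ω = 781 rad/s:
pole (1 + j781·0.004) = 1 + j3.124 → |·| ≈ 3.2801, ∠ ≈ 72.25°
|G| = 0.008 · 1 / (3.2801) ≈ 0.002439
Gain = 20 log₁₀(0.002439) ≈ -52.26 dB
∠G = (0°) − (72.25°) = -72.25°

ω = 286: -45.6 dB, -48.8°; ω = 781: -52.3 dB, -72.3°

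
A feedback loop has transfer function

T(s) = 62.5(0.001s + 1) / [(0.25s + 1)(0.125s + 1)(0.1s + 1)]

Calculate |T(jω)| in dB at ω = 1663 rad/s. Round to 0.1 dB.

At ω = 1663 rad/s:
zero (1 + j1663·0.001) = 1 + j1.663 → |·| ≈ 1.9405, ∠ ≈ 58.98°
pole (1 + j1663·0.25) = 1 + j415.75 → |·| ≈ 415.75, ∠ ≈ 89.86°
pole (1 + j1663·0.125) = 1 + j207.875 → |·| ≈ 207.88, ∠ ≈ 89.72°
pole (1 + j1663·0.1) = 1 + j166.3 → |·| ≈ 166.3, ∠ ≈ 89.66°
|T| = 62.5 · 1.9405 / (415.75 · 207.88 · 166.3) ≈ 8.4383e-06
Gain = 20 log₁₀(8.4383e-06) ≈ -101.47 dB

-101.5 dB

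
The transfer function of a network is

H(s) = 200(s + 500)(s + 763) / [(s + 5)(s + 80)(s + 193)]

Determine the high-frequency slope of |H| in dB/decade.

Each pole contributes −20 dB/decade at high frequency; each zero contributes +20 dB/decade.
Net: 2 zero(s) − 3 pole(s) → -20 dB/decade.

-20 dB/decade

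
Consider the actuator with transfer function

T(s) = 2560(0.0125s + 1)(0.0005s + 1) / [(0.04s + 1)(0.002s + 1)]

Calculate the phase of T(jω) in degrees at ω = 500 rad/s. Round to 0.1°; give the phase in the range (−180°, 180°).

-37.2°

At ω = 500 rad/s:
zero (1 + j500·0.0125) = 1 + j6.25 → |·| ≈ 6.3295, ∠ ≈ 80.91°
zero (1 + j500·0.0005) = 1 + j0.25 → |·| ≈ 1.0308, ∠ ≈ 14.04°
pole (1 + j500·0.04) = 1 + j20 → |·| ≈ 20.025, ∠ ≈ 87.14°
pole (1 + j500·0.002) = 1 + j1 → |·| ≈ 1.4142, ∠ ≈ 45.00°
∠T = (80.91° + 14.04°) − (87.14° + 45.00°) = -37.19°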